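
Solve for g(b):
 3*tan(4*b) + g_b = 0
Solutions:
 g(b) = C1 + 3*log(cos(4*b))/4


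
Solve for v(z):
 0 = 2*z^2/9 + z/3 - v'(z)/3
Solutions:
 v(z) = C1 + 2*z^3/9 + z^2/2


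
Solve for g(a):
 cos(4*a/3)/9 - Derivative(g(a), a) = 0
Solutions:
 g(a) = C1 + sin(4*a/3)/12


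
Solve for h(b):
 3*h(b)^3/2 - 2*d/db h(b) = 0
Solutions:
 h(b) = -sqrt(2)*sqrt(-1/(C1 + 3*b))
 h(b) = sqrt(2)*sqrt(-1/(C1 + 3*b))


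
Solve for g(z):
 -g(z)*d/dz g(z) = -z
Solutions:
 g(z) = -sqrt(C1 + z^2)
 g(z) = sqrt(C1 + z^2)


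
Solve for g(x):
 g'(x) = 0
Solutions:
 g(x) = C1


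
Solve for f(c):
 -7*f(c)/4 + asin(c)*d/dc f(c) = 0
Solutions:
 f(c) = C1*exp(7*Integral(1/asin(c), c)/4)


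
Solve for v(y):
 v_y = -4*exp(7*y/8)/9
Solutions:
 v(y) = C1 - 32*exp(7*y/8)/63


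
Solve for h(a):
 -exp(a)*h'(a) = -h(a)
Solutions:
 h(a) = C1*exp(-exp(-a))


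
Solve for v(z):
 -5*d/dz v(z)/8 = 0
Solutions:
 v(z) = C1


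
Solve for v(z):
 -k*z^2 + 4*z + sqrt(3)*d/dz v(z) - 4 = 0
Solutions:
 v(z) = C1 + sqrt(3)*k*z^3/9 - 2*sqrt(3)*z^2/3 + 4*sqrt(3)*z/3


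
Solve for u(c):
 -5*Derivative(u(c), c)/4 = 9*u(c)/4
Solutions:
 u(c) = C1*exp(-9*c/5)


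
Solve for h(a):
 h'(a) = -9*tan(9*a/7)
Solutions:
 h(a) = C1 + 7*log(cos(9*a/7))


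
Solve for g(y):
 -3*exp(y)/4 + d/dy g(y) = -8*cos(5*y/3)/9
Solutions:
 g(y) = C1 + 3*exp(y)/4 - 8*sin(5*y/3)/15


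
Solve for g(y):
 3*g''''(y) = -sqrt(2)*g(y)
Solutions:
 g(y) = (C1*sin(2^(5/8)*3^(3/4)*y/6) + C2*cos(2^(5/8)*3^(3/4)*y/6))*exp(-2^(5/8)*3^(3/4)*y/6) + (C3*sin(2^(5/8)*3^(3/4)*y/6) + C4*cos(2^(5/8)*3^(3/4)*y/6))*exp(2^(5/8)*3^(3/4)*y/6)


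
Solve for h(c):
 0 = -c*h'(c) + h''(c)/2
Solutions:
 h(c) = C1 + C2*erfi(c)


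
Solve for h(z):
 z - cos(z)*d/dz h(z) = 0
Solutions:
 h(z) = C1 + Integral(z/cos(z), z)


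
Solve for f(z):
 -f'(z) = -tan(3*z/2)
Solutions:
 f(z) = C1 - 2*log(cos(3*z/2))/3


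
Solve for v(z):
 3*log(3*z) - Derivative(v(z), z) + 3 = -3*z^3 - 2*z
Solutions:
 v(z) = C1 + 3*z^4/4 + z^2 + 3*z*log(z) + z*log(27)


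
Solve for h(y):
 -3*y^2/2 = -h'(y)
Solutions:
 h(y) = C1 + y^3/2


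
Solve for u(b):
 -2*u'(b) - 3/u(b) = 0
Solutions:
 u(b) = -sqrt(C1 - 3*b)
 u(b) = sqrt(C1 - 3*b)


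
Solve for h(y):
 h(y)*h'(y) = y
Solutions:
 h(y) = -sqrt(C1 + y^2)
 h(y) = sqrt(C1 + y^2)


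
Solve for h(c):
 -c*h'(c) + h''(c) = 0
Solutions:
 h(c) = C1 + C2*erfi(sqrt(2)*c/2)


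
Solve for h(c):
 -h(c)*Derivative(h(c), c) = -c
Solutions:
 h(c) = -sqrt(C1 + c^2)
 h(c) = sqrt(C1 + c^2)


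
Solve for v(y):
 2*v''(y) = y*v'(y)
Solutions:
 v(y) = C1 + C2*erfi(y/2)


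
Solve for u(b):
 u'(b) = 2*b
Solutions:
 u(b) = C1 + b^2


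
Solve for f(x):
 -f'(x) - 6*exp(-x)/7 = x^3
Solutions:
 f(x) = C1 - x^4/4 + 6*exp(-x)/7


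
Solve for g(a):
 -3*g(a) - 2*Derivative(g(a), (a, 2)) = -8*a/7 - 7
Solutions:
 g(a) = C1*sin(sqrt(6)*a/2) + C2*cos(sqrt(6)*a/2) + 8*a/21 + 7/3


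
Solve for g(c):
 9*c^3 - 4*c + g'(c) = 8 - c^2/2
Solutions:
 g(c) = C1 - 9*c^4/4 - c^3/6 + 2*c^2 + 8*c


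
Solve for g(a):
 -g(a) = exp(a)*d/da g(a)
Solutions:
 g(a) = C1*exp(exp(-a))


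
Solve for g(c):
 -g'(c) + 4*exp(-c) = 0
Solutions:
 g(c) = C1 - 4*exp(-c)


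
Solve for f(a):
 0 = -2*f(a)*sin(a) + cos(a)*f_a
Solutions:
 f(a) = C1/cos(a)^2


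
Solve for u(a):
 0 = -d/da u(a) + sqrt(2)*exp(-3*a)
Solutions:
 u(a) = C1 - sqrt(2)*exp(-3*a)/3


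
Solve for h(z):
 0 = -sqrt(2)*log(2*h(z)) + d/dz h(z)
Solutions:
 -sqrt(2)*Integral(1/(log(_y) + log(2)), (_y, h(z)))/2 = C1 - z


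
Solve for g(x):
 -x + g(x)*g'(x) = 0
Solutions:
 g(x) = -sqrt(C1 + x^2)
 g(x) = sqrt(C1 + x^2)


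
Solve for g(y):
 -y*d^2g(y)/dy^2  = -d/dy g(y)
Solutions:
 g(y) = C1 + C2*y^2


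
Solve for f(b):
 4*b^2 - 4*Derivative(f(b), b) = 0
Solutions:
 f(b) = C1 + b^3/3


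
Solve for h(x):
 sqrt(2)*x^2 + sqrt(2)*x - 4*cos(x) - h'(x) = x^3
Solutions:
 h(x) = C1 - x^4/4 + sqrt(2)*x^3/3 + sqrt(2)*x^2/2 - 4*sin(x)


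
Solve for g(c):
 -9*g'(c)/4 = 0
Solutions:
 g(c) = C1


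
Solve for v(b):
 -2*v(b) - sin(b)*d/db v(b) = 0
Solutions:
 v(b) = C1*(cos(b) + 1)/(cos(b) - 1)


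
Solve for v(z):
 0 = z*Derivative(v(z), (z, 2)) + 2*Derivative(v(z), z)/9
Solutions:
 v(z) = C1 + C2*z^(7/9)


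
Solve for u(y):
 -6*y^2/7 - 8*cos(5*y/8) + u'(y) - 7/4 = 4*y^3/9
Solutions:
 u(y) = C1 + y^4/9 + 2*y^3/7 + 7*y/4 + 64*sin(5*y/8)/5


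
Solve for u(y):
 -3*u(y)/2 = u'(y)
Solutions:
 u(y) = C1*exp(-3*y/2)


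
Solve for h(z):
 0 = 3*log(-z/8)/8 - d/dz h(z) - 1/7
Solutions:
 h(z) = C1 + 3*z*log(-z)/8 + z*(-63*log(2) - 29)/56


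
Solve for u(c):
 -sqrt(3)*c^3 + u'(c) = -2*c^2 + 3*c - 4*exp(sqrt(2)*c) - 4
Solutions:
 u(c) = C1 + sqrt(3)*c^4/4 - 2*c^3/3 + 3*c^2/2 - 4*c - 2*sqrt(2)*exp(sqrt(2)*c)


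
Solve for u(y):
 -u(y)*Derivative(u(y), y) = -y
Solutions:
 u(y) = -sqrt(C1 + y^2)
 u(y) = sqrt(C1 + y^2)


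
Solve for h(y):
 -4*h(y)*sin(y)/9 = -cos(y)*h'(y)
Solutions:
 h(y) = C1/cos(y)^(4/9)


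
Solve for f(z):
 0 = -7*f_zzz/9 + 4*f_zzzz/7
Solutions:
 f(z) = C1 + C2*z + C3*z^2 + C4*exp(49*z/36)


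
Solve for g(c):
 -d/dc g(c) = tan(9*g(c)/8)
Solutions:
 g(c) = -8*asin(C1*exp(-9*c/8))/9 + 8*pi/9
 g(c) = 8*asin(C1*exp(-9*c/8))/9


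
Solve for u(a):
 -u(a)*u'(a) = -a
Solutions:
 u(a) = -sqrt(C1 + a^2)
 u(a) = sqrt(C1 + a^2)


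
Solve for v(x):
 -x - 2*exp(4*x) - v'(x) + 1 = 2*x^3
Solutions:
 v(x) = C1 - x^4/2 - x^2/2 + x - exp(4*x)/2


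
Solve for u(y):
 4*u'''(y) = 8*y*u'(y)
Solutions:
 u(y) = C1 + Integral(C2*airyai(2^(1/3)*y) + C3*airybi(2^(1/3)*y), y)


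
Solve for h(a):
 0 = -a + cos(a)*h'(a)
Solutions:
 h(a) = C1 + Integral(a/cos(a), a)


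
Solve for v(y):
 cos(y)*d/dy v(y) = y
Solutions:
 v(y) = C1 + Integral(y/cos(y), y)


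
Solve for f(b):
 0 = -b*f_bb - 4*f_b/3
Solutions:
 f(b) = C1 + C2/b^(1/3)


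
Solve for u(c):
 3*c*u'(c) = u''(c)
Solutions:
 u(c) = C1 + C2*erfi(sqrt(6)*c/2)


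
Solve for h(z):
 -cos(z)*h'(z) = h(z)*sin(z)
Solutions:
 h(z) = C1*cos(z)


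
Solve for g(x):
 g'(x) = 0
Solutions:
 g(x) = C1


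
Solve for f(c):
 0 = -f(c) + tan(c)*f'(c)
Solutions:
 f(c) = C1*sin(c)


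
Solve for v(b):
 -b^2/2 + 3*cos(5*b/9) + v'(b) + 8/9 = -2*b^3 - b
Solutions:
 v(b) = C1 - b^4/2 + b^3/6 - b^2/2 - 8*b/9 - 27*sin(5*b/9)/5


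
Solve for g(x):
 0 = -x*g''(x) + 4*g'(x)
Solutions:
 g(x) = C1 + C2*x^5


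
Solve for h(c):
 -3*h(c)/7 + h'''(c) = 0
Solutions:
 h(c) = C3*exp(3^(1/3)*7^(2/3)*c/7) + (C1*sin(3^(5/6)*7^(2/3)*c/14) + C2*cos(3^(5/6)*7^(2/3)*c/14))*exp(-3^(1/3)*7^(2/3)*c/14)


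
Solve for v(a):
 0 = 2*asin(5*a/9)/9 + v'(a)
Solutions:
 v(a) = C1 - 2*a*asin(5*a/9)/9 - 2*sqrt(81 - 25*a^2)/45


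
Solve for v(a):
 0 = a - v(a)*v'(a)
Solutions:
 v(a) = -sqrt(C1 + a^2)
 v(a) = sqrt(C1 + a^2)


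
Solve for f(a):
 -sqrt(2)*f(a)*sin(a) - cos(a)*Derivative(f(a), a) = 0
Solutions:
 f(a) = C1*cos(a)^(sqrt(2))


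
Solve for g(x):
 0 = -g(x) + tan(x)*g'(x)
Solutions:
 g(x) = C1*sin(x)


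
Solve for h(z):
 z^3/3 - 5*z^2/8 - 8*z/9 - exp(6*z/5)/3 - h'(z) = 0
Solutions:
 h(z) = C1 + z^4/12 - 5*z^3/24 - 4*z^2/9 - 5*exp(6*z/5)/18


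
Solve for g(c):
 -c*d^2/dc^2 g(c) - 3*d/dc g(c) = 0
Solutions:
 g(c) = C1 + C2/c^2


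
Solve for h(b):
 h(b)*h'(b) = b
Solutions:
 h(b) = -sqrt(C1 + b^2)
 h(b) = sqrt(C1 + b^2)


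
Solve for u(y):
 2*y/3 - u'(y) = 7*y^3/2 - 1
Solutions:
 u(y) = C1 - 7*y^4/8 + y^2/3 + y


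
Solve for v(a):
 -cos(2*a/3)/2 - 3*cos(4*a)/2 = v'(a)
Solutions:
 v(a) = C1 - 3*sin(2*a/3)/4 - 3*sin(4*a)/8


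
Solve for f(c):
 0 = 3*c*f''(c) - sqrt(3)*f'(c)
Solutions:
 f(c) = C1 + C2*c^(sqrt(3)/3 + 1)


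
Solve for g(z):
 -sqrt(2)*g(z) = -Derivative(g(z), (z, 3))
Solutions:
 g(z) = C3*exp(2^(1/6)*z) + (C1*sin(2^(1/6)*sqrt(3)*z/2) + C2*cos(2^(1/6)*sqrt(3)*z/2))*exp(-2^(1/6)*z/2)


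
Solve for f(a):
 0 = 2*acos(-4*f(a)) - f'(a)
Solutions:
 Integral(1/acos(-4*_y), (_y, f(a))) = C1 + 2*a


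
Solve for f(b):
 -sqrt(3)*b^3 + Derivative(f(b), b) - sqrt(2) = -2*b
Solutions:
 f(b) = C1 + sqrt(3)*b^4/4 - b^2 + sqrt(2)*b


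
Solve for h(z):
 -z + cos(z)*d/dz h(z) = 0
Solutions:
 h(z) = C1 + Integral(z/cos(z), z)


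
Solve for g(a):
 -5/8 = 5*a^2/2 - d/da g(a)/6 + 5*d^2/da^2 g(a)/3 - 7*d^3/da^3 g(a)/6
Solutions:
 g(a) = C1 + C2*exp(a*(5 - 3*sqrt(2))/7) + C3*exp(a*(3*sqrt(2) + 5)/7) + 5*a^3 + 150*a^2 + 11175*a/4


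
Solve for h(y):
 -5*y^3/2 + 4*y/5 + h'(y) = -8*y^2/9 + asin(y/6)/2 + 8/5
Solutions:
 h(y) = C1 + 5*y^4/8 - 8*y^3/27 - 2*y^2/5 + y*asin(y/6)/2 + 8*y/5 + sqrt(36 - y^2)/2


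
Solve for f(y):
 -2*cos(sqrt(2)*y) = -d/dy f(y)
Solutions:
 f(y) = C1 + sqrt(2)*sin(sqrt(2)*y)


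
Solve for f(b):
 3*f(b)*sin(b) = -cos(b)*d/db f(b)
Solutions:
 f(b) = C1*cos(b)^3


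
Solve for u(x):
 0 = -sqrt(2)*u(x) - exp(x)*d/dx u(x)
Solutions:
 u(x) = C1*exp(sqrt(2)*exp(-x))


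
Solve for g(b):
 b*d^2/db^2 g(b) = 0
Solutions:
 g(b) = C1 + C2*b


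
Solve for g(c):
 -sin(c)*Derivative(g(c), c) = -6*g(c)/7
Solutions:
 g(c) = C1*(cos(c) - 1)^(3/7)/(cos(c) + 1)^(3/7)


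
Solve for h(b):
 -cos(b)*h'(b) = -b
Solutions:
 h(b) = C1 + Integral(b/cos(b), b)


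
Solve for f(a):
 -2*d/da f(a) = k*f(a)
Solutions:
 f(a) = C1*exp(-a*k/2)


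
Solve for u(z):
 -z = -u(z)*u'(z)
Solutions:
 u(z) = -sqrt(C1 + z^2)
 u(z) = sqrt(C1 + z^2)


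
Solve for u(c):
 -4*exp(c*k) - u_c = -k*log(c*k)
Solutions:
 u(c) = C1 + c*k*log(c*k) - c*k + Piecewise((-4*exp(c*k)/k, Ne(k, 0)), (-4*c, True))


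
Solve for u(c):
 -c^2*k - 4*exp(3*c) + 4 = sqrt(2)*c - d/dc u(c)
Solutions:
 u(c) = C1 + c^3*k/3 + sqrt(2)*c^2/2 - 4*c + 4*exp(3*c)/3


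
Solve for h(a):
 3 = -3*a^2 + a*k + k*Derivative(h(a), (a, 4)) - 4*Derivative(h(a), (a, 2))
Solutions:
 h(a) = C1 + C2*a + C3*exp(-2*a*sqrt(1/k)) + C4*exp(2*a*sqrt(1/k)) - a^4/16 + a^3*k/24 + 3*a^2*(-k - 2)/16


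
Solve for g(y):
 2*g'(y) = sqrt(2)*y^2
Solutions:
 g(y) = C1 + sqrt(2)*y^3/6


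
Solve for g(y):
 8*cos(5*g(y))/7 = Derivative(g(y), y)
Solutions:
 -8*y/7 - log(sin(5*g(y)) - 1)/10 + log(sin(5*g(y)) + 1)/10 = C1


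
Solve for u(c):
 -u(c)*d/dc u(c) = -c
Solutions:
 u(c) = -sqrt(C1 + c^2)
 u(c) = sqrt(C1 + c^2)


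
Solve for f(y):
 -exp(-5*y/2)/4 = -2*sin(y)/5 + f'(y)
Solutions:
 f(y) = C1 - 2*cos(y)/5 + exp(-5*y/2)/10


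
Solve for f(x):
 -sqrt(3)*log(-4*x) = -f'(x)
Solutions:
 f(x) = C1 + sqrt(3)*x*log(-x) + sqrt(3)*x*(-1 + 2*log(2))


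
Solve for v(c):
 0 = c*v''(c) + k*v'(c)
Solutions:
 v(c) = C1 + c^(1 - re(k))*(C2*sin(log(c)*Abs(im(k))) + C3*cos(log(c)*im(k)))


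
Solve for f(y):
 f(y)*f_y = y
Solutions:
 f(y) = -sqrt(C1 + y^2)
 f(y) = sqrt(C1 + y^2)


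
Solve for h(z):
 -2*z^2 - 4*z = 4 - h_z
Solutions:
 h(z) = C1 + 2*z^3/3 + 2*z^2 + 4*z


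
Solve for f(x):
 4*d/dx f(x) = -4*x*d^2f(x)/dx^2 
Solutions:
 f(x) = C1 + C2*log(x)


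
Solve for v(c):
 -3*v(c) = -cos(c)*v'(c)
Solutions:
 v(c) = C1*(sin(c) + 1)^(3/2)/(sin(c) - 1)^(3/2)


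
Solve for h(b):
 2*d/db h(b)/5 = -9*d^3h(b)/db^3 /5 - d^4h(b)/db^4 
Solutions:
 h(b) = C1 + C2*exp(b*(-6 + 9/(5*sqrt(79) + 52)^(1/3) + (5*sqrt(79) + 52)^(1/3))/10)*sin(sqrt(3)*b*(-(5*sqrt(79) + 52)^(1/3) + 9/(5*sqrt(79) + 52)^(1/3))/10) + C3*exp(b*(-6 + 9/(5*sqrt(79) + 52)^(1/3) + (5*sqrt(79) + 52)^(1/3))/10)*cos(sqrt(3)*b*(-(5*sqrt(79) + 52)^(1/3) + 9/(5*sqrt(79) + 52)^(1/3))/10) + C4*exp(-b*(9/(5*sqrt(79) + 52)^(1/3) + 3 + (5*sqrt(79) + 52)^(1/3))/5)


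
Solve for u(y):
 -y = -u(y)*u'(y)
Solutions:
 u(y) = -sqrt(C1 + y^2)
 u(y) = sqrt(C1 + y^2)


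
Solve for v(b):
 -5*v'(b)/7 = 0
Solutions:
 v(b) = C1


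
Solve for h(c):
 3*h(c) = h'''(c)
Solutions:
 h(c) = C3*exp(3^(1/3)*c) + (C1*sin(3^(5/6)*c/2) + C2*cos(3^(5/6)*c/2))*exp(-3^(1/3)*c/2)


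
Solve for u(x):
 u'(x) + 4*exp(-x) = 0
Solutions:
 u(x) = C1 + 4*exp(-x)


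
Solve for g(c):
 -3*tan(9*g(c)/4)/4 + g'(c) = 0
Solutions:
 g(c) = -4*asin(C1*exp(27*c/16))/9 + 4*pi/9
 g(c) = 4*asin(C1*exp(27*c/16))/9


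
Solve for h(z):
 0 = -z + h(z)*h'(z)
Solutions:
 h(z) = -sqrt(C1 + z^2)
 h(z) = sqrt(C1 + z^2)


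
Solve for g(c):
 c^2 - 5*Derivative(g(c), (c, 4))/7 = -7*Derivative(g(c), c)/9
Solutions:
 g(c) = C1 + C4*exp(7^(2/3)*75^(1/3)*c/15) - 3*c^3/7 + (C2*sin(3^(5/6)*35^(2/3)*c/30) + C3*cos(3^(5/6)*35^(2/3)*c/30))*exp(-7^(2/3)*75^(1/3)*c/30)


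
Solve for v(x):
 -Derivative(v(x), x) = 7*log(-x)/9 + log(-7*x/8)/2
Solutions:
 v(x) = C1 - 23*x*log(-x)/18 + x*(-9*log(7) + 27*log(2) + 23)/18


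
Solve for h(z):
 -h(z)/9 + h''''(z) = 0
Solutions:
 h(z) = C1*exp(-sqrt(3)*z/3) + C2*exp(sqrt(3)*z/3) + C3*sin(sqrt(3)*z/3) + C4*cos(sqrt(3)*z/3)


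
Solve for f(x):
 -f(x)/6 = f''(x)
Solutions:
 f(x) = C1*sin(sqrt(6)*x/6) + C2*cos(sqrt(6)*x/6)


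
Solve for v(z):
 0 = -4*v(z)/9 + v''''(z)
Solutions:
 v(z) = C1*exp(-sqrt(6)*z/3) + C2*exp(sqrt(6)*z/3) + C3*sin(sqrt(6)*z/3) + C4*cos(sqrt(6)*z/3)


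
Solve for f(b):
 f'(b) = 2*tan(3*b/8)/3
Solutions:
 f(b) = C1 - 16*log(cos(3*b/8))/9


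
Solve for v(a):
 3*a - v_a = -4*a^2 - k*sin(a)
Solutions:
 v(a) = C1 + 4*a^3/3 + 3*a^2/2 - k*cos(a)


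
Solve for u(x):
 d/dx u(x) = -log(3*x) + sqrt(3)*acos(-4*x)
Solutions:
 u(x) = C1 - x*log(x) - x*log(3) + x + sqrt(3)*(x*acos(-4*x) + sqrt(1 - 16*x^2)/4)


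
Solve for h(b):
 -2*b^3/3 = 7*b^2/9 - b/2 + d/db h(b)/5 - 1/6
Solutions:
 h(b) = C1 - 5*b^4/6 - 35*b^3/27 + 5*b^2/4 + 5*b/6


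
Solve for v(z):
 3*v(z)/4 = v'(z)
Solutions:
 v(z) = C1*exp(3*z/4)


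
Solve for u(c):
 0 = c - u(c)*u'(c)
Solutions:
 u(c) = -sqrt(C1 + c^2)
 u(c) = sqrt(C1 + c^2)


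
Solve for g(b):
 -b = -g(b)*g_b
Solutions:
 g(b) = -sqrt(C1 + b^2)
 g(b) = sqrt(C1 + b^2)


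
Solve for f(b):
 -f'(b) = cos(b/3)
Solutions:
 f(b) = C1 - 3*sin(b/3)


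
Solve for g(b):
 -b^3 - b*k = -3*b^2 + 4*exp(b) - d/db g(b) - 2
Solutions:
 g(b) = C1 + b^4/4 - b^3 + b^2*k/2 - 2*b + 4*exp(b)


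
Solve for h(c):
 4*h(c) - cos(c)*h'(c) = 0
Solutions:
 h(c) = C1*(sin(c)^2 + 2*sin(c) + 1)/(sin(c)^2 - 2*sin(c) + 1)


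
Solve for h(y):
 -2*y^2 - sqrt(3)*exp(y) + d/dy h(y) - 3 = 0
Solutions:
 h(y) = C1 + 2*y^3/3 + 3*y + sqrt(3)*exp(y)


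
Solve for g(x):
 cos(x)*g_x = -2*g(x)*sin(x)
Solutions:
 g(x) = C1*cos(x)^2


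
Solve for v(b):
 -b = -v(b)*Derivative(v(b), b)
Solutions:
 v(b) = -sqrt(C1 + b^2)
 v(b) = sqrt(C1 + b^2)


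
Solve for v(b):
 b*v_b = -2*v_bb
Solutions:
 v(b) = C1 + C2*erf(b/2)


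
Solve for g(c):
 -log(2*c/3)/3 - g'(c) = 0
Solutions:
 g(c) = C1 - c*log(c)/3 - c*log(2)/3 + c/3 + c*log(3)/3


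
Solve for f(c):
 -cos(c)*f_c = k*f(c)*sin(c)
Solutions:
 f(c) = C1*exp(k*log(cos(c)))


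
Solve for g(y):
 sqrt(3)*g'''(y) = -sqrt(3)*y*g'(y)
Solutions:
 g(y) = C1 + Integral(C2*airyai(-y) + C3*airybi(-y), y)


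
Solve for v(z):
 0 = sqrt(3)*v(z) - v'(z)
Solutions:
 v(z) = C1*exp(sqrt(3)*z)


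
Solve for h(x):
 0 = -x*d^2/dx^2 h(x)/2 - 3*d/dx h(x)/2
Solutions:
 h(x) = C1 + C2/x^2


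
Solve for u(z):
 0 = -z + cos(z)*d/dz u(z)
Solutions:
 u(z) = C1 + Integral(z/cos(z), z)


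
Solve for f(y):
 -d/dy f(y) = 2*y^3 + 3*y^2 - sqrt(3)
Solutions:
 f(y) = C1 - y^4/2 - y^3 + sqrt(3)*y


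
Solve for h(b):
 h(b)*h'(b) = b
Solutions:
 h(b) = -sqrt(C1 + b^2)
 h(b) = sqrt(C1 + b^2)


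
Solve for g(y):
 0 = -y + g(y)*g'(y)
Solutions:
 g(y) = -sqrt(C1 + y^2)
 g(y) = sqrt(C1 + y^2)


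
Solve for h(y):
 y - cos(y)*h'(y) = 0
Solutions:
 h(y) = C1 + Integral(y/cos(y), y)


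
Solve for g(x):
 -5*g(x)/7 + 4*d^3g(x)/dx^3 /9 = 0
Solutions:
 g(x) = C3*exp(4410^(1/3)*x/14) + (C1*sin(3*3^(1/6)*490^(1/3)*x/28) + C2*cos(3*3^(1/6)*490^(1/3)*x/28))*exp(-4410^(1/3)*x/28)


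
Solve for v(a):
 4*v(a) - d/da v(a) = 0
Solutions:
 v(a) = C1*exp(4*a)


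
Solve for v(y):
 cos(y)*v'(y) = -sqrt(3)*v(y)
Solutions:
 v(y) = C1*(sin(y) - 1)^(sqrt(3)/2)/(sin(y) + 1)^(sqrt(3)/2)


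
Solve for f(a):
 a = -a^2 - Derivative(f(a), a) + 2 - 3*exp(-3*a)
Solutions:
 f(a) = C1 - a^3/3 - a^2/2 + 2*a + exp(-3*a)


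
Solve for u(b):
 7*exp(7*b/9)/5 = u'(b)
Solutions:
 u(b) = C1 + 9*exp(7*b/9)/5


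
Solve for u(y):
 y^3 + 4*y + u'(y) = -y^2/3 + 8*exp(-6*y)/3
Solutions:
 u(y) = C1 - y^4/4 - y^3/9 - 2*y^2 - 4*exp(-6*y)/9


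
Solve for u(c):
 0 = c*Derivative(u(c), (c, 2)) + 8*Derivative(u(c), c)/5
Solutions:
 u(c) = C1 + C2/c^(3/5)


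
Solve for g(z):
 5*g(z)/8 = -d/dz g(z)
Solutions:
 g(z) = C1*exp(-5*z/8)


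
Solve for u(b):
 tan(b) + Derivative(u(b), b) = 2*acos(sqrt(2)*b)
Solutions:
 u(b) = C1 + 2*b*acos(sqrt(2)*b) - sqrt(2)*sqrt(1 - 2*b^2) + log(cos(b))


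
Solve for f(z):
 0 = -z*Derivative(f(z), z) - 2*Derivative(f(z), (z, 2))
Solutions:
 f(z) = C1 + C2*erf(z/2)


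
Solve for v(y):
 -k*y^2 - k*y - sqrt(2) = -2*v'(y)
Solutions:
 v(y) = C1 + k*y^3/6 + k*y^2/4 + sqrt(2)*y/2


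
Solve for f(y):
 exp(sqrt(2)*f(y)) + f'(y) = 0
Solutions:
 f(y) = sqrt(2)*(2*log(1/(C1 + y)) - log(2))/4


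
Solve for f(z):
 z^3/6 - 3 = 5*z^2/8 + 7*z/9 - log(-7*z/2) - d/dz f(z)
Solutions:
 f(z) = C1 - z^4/24 + 5*z^3/24 + 7*z^2/18 - z*log(-z) + z*(-log(7) + log(2) + 4)


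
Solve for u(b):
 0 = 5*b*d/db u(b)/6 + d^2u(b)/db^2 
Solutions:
 u(b) = C1 + C2*erf(sqrt(15)*b/6)


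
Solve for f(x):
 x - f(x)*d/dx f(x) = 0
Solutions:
 f(x) = -sqrt(C1 + x^2)
 f(x) = sqrt(C1 + x^2)


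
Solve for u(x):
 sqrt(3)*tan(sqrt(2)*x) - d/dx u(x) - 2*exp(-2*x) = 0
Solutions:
 u(x) = C1 + sqrt(6)*log(tan(sqrt(2)*x)^2 + 1)/4 + exp(-2*x)


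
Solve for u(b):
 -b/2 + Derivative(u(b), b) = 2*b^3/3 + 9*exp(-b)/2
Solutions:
 u(b) = C1 + b^4/6 + b^2/4 - 9*exp(-b)/2


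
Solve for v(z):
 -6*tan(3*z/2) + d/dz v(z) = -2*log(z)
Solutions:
 v(z) = C1 - 2*z*log(z) + 2*z - 4*log(cos(3*z/2))


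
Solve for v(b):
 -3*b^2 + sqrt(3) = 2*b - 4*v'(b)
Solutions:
 v(b) = C1 + b^3/4 + b^2/4 - sqrt(3)*b/4


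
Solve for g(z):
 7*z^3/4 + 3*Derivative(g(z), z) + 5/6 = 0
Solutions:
 g(z) = C1 - 7*z^4/48 - 5*z/18


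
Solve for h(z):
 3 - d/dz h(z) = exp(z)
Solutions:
 h(z) = C1 + 3*z - exp(z)


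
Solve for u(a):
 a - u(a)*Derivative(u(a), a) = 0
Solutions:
 u(a) = -sqrt(C1 + a^2)
 u(a) = sqrt(C1 + a^2)


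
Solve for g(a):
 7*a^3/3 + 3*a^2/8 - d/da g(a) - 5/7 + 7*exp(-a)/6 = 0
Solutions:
 g(a) = C1 + 7*a^4/12 + a^3/8 - 5*a/7 - 7*exp(-a)/6


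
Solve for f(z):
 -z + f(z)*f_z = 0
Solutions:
 f(z) = -sqrt(C1 + z^2)
 f(z) = sqrt(C1 + z^2)


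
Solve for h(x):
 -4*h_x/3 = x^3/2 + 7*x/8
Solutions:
 h(x) = C1 - 3*x^4/32 - 21*x^2/64


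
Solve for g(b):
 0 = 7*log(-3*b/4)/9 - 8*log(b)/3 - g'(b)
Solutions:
 g(b) = C1 - 17*b*log(b)/9 + b*(-14*log(2) + 7*log(3) + 17 + 7*I*pi)/9


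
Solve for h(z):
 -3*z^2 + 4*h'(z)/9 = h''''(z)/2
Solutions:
 h(z) = C1 + C4*exp(2*3^(1/3)*z/3) + 9*z^3/4 + (C2*sin(3^(5/6)*z/3) + C3*cos(3^(5/6)*z/3))*exp(-3^(1/3)*z/3)


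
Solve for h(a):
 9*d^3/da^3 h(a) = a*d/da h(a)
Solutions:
 h(a) = C1 + Integral(C2*airyai(3^(1/3)*a/3) + C3*airybi(3^(1/3)*a/3), a)


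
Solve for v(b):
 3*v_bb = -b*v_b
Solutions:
 v(b) = C1 + C2*erf(sqrt(6)*b/6)


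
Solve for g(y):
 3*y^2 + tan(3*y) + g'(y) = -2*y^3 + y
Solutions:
 g(y) = C1 - y^4/2 - y^3 + y^2/2 + log(cos(3*y))/3


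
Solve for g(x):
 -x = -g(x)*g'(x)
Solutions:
 g(x) = -sqrt(C1 + x^2)
 g(x) = sqrt(C1 + x^2)


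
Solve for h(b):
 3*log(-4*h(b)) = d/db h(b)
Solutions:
 -Integral(1/(log(-_y) + 2*log(2)), (_y, h(b)))/3 = C1 - b


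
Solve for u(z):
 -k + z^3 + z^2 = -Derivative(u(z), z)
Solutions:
 u(z) = C1 + k*z - z^4/4 - z^3/3


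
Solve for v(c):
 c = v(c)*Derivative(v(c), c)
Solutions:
 v(c) = -sqrt(C1 + c^2)
 v(c) = sqrt(C1 + c^2)


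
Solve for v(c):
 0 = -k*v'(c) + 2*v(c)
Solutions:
 v(c) = C1*exp(2*c/k)


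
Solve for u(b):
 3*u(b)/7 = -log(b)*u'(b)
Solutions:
 u(b) = C1*exp(-3*li(b)/7)


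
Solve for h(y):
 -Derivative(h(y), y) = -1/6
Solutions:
 h(y) = C1 + y/6


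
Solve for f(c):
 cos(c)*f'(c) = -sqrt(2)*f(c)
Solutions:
 f(c) = C1*(sin(c) - 1)^(sqrt(2)/2)/(sin(c) + 1)^(sqrt(2)/2)


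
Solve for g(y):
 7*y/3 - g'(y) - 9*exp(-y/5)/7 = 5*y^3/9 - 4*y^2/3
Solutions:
 g(y) = C1 - 5*y^4/36 + 4*y^3/9 + 7*y^2/6 + 45*exp(-y/5)/7


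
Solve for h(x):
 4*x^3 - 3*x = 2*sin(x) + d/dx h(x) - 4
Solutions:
 h(x) = C1 + x^4 - 3*x^2/2 + 4*x + 2*cos(x)


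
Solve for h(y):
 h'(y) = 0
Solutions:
 h(y) = C1


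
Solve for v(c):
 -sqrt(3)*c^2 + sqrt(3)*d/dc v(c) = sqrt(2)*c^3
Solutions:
 v(c) = C1 + sqrt(6)*c^4/12 + c^3/3


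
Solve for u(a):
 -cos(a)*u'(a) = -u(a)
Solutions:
 u(a) = C1*sqrt(sin(a) + 1)/sqrt(sin(a) - 1)


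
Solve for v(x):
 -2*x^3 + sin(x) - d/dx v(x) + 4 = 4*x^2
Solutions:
 v(x) = C1 - x^4/2 - 4*x^3/3 + 4*x - cos(x)


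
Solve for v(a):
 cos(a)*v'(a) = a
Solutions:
 v(a) = C1 + Integral(a/cos(a), a)


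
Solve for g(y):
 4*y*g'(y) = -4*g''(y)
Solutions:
 g(y) = C1 + C2*erf(sqrt(2)*y/2)


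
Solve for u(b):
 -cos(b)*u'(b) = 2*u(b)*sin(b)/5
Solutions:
 u(b) = C1*cos(b)^(2/5)


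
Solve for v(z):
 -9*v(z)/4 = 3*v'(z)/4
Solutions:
 v(z) = C1*exp(-3*z)


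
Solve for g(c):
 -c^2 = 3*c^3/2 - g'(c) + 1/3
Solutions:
 g(c) = C1 + 3*c^4/8 + c^3/3 + c/3


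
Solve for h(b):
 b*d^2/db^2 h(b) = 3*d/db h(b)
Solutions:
 h(b) = C1 + C2*b^4


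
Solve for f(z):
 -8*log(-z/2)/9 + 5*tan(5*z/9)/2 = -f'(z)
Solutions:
 f(z) = C1 + 8*z*log(-z)/9 - 8*z/9 - 8*z*log(2)/9 + 9*log(cos(5*z/9))/2


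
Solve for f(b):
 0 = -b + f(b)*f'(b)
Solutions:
 f(b) = -sqrt(C1 + b^2)
 f(b) = sqrt(C1 + b^2)


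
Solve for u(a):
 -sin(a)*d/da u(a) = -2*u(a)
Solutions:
 u(a) = C1*(cos(a) - 1)/(cos(a) + 1)


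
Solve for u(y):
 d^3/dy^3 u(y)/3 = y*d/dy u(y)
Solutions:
 u(y) = C1 + Integral(C2*airyai(3^(1/3)*y) + C3*airybi(3^(1/3)*y), y)


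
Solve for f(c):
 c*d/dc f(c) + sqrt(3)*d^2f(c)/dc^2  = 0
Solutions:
 f(c) = C1 + C2*erf(sqrt(2)*3^(3/4)*c/6)


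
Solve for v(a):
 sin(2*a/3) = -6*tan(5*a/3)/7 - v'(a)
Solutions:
 v(a) = C1 + 18*log(cos(5*a/3))/35 + 3*cos(2*a/3)/2


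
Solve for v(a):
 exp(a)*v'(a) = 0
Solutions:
 v(a) = C1


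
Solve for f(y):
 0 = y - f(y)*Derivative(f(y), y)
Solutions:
 f(y) = -sqrt(C1 + y^2)
 f(y) = sqrt(C1 + y^2)


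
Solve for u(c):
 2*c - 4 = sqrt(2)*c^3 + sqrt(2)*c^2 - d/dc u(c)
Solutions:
 u(c) = C1 + sqrt(2)*c^4/4 + sqrt(2)*c^3/3 - c^2 + 4*c


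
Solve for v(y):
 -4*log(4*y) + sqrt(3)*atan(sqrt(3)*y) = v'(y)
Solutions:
 v(y) = C1 - 4*y*log(y) - 8*y*log(2) + 4*y + sqrt(3)*(y*atan(sqrt(3)*y) - sqrt(3)*log(3*y^2 + 1)/6)


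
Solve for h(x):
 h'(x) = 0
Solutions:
 h(x) = C1


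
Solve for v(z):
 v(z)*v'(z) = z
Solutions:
 v(z) = -sqrt(C1 + z^2)
 v(z) = sqrt(C1 + z^2)


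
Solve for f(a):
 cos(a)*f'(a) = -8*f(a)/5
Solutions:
 f(a) = C1*(sin(a) - 1)^(4/5)/(sin(a) + 1)^(4/5)


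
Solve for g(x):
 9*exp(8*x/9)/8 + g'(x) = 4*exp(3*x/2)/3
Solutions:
 g(x) = C1 - 81*exp(8*x/9)/64 + 8*exp(3*x/2)/9


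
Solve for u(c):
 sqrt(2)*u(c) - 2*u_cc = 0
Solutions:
 u(c) = C1*exp(-2^(3/4)*c/2) + C2*exp(2^(3/4)*c/2)


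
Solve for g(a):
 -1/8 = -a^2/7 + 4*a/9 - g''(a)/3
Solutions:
 g(a) = C1 + C2*a - a^4/28 + 2*a^3/9 + 3*a^2/16


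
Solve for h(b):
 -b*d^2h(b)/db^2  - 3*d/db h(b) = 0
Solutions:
 h(b) = C1 + C2/b^2


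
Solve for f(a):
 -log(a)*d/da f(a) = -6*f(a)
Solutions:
 f(a) = C1*exp(6*li(a))


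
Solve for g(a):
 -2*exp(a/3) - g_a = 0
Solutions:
 g(a) = C1 - 6*exp(a/3)


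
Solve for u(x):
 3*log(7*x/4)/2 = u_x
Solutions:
 u(x) = C1 + 3*x*log(x)/2 - 3*x*log(2) - 3*x/2 + 3*x*log(7)/2


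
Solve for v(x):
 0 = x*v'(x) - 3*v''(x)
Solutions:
 v(x) = C1 + C2*erfi(sqrt(6)*x/6)


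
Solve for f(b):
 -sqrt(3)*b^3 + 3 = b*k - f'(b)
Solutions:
 f(b) = C1 + sqrt(3)*b^4/4 + b^2*k/2 - 3*b


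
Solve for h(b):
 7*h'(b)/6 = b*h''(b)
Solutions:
 h(b) = C1 + C2*b^(13/6)


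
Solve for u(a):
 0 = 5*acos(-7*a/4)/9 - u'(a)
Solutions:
 u(a) = C1 + 5*a*acos(-7*a/4)/9 + 5*sqrt(16 - 49*a^2)/63


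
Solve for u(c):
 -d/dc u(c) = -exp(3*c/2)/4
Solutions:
 u(c) = C1 + exp(3*c/2)/6


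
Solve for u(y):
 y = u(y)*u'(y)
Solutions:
 u(y) = -sqrt(C1 + y^2)
 u(y) = sqrt(C1 + y^2)


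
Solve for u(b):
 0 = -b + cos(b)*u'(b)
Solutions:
 u(b) = C1 + Integral(b/cos(b), b)


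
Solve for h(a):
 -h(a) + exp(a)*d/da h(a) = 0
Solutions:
 h(a) = C1*exp(-exp(-a))


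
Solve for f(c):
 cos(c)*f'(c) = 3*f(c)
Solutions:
 f(c) = C1*(sin(c) + 1)^(3/2)/(sin(c) - 1)^(3/2)


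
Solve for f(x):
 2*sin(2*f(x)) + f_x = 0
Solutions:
 f(x) = pi - acos((-C1 - exp(8*x))/(C1 - exp(8*x)))/2
 f(x) = acos((-C1 - exp(8*x))/(C1 - exp(8*x)))/2


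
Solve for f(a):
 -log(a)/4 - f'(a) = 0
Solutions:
 f(a) = C1 - a*log(a)/4 + a/4


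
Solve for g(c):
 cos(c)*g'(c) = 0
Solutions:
 g(c) = C1


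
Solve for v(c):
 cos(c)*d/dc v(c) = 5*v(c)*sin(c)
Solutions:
 v(c) = C1/cos(c)^5


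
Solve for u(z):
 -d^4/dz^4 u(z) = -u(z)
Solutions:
 u(z) = C1*exp(-z) + C2*exp(z) + C3*sin(z) + C4*cos(z)


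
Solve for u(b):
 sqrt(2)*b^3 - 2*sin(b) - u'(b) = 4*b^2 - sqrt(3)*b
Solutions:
 u(b) = C1 + sqrt(2)*b^4/4 - 4*b^3/3 + sqrt(3)*b^2/2 + 2*cos(b)


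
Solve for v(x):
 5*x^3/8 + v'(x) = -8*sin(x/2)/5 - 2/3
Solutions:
 v(x) = C1 - 5*x^4/32 - 2*x/3 + 16*cos(x/2)/5


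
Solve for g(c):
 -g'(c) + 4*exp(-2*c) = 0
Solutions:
 g(c) = C1 - 2*exp(-2*c)


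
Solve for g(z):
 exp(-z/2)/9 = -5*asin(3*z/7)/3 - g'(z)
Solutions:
 g(z) = C1 - 5*z*asin(3*z/7)/3 - 5*sqrt(49 - 9*z^2)/9 + 2*exp(-z/2)/9


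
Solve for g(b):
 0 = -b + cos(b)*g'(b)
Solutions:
 g(b) = C1 + Integral(b/cos(b), b)


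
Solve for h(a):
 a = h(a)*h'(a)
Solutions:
 h(a) = -sqrt(C1 + a^2)
 h(a) = sqrt(C1 + a^2)


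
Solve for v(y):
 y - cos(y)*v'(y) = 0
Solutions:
 v(y) = C1 + Integral(y/cos(y), y)


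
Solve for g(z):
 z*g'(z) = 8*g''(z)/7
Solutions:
 g(z) = C1 + C2*erfi(sqrt(7)*z/4)


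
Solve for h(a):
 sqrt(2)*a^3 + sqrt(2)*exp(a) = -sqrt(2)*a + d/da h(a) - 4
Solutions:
 h(a) = C1 + sqrt(2)*a^4/4 + sqrt(2)*a^2/2 + 4*a + sqrt(2)*exp(a)


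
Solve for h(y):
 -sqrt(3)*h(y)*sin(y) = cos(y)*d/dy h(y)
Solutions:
 h(y) = C1*cos(y)^(sqrt(3))


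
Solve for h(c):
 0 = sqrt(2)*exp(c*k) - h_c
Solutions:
 h(c) = C1 + sqrt(2)*exp(c*k)/k


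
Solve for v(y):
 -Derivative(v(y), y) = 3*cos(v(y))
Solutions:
 v(y) = pi - asin((C1 + exp(6*y))/(C1 - exp(6*y)))
 v(y) = asin((C1 + exp(6*y))/(C1 - exp(6*y)))


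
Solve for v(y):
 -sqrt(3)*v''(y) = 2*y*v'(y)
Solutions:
 v(y) = C1 + C2*erf(3^(3/4)*y/3)


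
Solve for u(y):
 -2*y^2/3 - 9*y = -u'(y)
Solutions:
 u(y) = C1 + 2*y^3/9 + 9*y^2/2


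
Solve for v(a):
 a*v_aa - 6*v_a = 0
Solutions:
 v(a) = C1 + C2*a^7


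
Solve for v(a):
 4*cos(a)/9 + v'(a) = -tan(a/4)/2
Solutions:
 v(a) = C1 + 2*log(cos(a/4)) - 4*sin(a)/9


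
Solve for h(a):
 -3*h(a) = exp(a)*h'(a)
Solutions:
 h(a) = C1*exp(3*exp(-a))


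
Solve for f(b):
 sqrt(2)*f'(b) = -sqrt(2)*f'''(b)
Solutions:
 f(b) = C1 + C2*sin(b) + C3*cos(b)


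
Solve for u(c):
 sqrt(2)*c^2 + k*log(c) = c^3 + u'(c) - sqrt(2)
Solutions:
 u(c) = C1 - c^4/4 + sqrt(2)*c^3/3 + c*k*log(c) - c*k + sqrt(2)*c


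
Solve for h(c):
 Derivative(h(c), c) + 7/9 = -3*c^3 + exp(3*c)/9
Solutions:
 h(c) = C1 - 3*c^4/4 - 7*c/9 + exp(3*c)/27


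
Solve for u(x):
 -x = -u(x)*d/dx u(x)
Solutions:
 u(x) = -sqrt(C1 + x^2)
 u(x) = sqrt(C1 + x^2)


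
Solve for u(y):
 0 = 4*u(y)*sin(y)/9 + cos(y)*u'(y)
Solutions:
 u(y) = C1*cos(y)^(4/9)


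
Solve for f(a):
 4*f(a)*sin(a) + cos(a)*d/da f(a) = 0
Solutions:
 f(a) = C1*cos(a)^4


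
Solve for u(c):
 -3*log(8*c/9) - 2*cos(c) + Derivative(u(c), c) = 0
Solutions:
 u(c) = C1 + 3*c*log(c) - 6*c*log(3) - 3*c + 9*c*log(2) + 2*sin(c)


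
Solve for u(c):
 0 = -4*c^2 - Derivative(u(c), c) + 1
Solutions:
 u(c) = C1 - 4*c^3/3 + c


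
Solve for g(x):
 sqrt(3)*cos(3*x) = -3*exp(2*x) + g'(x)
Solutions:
 g(x) = C1 + 3*exp(2*x)/2 + sqrt(3)*sin(3*x)/3


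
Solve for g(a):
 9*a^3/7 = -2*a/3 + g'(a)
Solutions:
 g(a) = C1 + 9*a^4/28 + a^2/3


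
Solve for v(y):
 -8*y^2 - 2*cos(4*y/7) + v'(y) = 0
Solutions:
 v(y) = C1 + 8*y^3/3 + 7*sin(4*y/7)/2


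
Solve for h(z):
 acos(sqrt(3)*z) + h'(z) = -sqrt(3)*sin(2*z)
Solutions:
 h(z) = C1 - z*acos(sqrt(3)*z) + sqrt(3)*sqrt(1 - 3*z^2)/3 + sqrt(3)*cos(2*z)/2


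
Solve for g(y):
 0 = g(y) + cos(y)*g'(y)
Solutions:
 g(y) = C1*sqrt(sin(y) - 1)/sqrt(sin(y) + 1)


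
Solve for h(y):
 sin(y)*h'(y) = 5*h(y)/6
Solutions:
 h(y) = C1*(cos(y) - 1)^(5/12)/(cos(y) + 1)^(5/12)


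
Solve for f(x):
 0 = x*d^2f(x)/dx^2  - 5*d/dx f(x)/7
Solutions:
 f(x) = C1 + C2*x^(12/7)


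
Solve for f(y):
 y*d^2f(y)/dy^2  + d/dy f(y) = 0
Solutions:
 f(y) = C1 + C2*log(y)


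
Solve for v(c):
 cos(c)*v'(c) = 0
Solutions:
 v(c) = C1


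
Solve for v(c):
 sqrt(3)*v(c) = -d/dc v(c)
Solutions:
 v(c) = C1*exp(-sqrt(3)*c)


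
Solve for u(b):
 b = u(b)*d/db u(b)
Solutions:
 u(b) = -sqrt(C1 + b^2)
 u(b) = sqrt(C1 + b^2)


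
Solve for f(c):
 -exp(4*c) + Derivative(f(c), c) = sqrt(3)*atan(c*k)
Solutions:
 f(c) = C1 + sqrt(3)*Piecewise((c*atan(c*k) - log(c^2*k^2 + 1)/(2*k), Ne(k, 0)), (0, True)) + exp(4*c)/4


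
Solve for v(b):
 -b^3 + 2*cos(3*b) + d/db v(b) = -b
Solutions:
 v(b) = C1 + b^4/4 - b^2/2 - 2*sin(3*b)/3


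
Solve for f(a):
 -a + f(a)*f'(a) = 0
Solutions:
 f(a) = -sqrt(C1 + a^2)
 f(a) = sqrt(C1 + a^2)


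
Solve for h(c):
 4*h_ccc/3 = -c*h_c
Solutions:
 h(c) = C1 + Integral(C2*airyai(-6^(1/3)*c/2) + C3*airybi(-6^(1/3)*c/2), c)


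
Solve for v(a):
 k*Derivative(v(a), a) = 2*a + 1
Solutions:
 v(a) = C1 + a^2/k + a/k


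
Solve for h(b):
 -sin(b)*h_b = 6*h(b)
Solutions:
 h(b) = C1*(cos(b)^3 + 3*cos(b)^2 + 3*cos(b) + 1)/(cos(b)^3 - 3*cos(b)^2 + 3*cos(b) - 1)


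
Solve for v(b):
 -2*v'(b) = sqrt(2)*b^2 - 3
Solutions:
 v(b) = C1 - sqrt(2)*b^3/6 + 3*b/2


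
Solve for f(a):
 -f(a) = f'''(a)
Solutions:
 f(a) = C3*exp(-a) + (C1*sin(sqrt(3)*a/2) + C2*cos(sqrt(3)*a/2))*exp(a/2)


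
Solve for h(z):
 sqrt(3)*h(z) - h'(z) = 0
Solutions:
 h(z) = C1*exp(sqrt(3)*z)


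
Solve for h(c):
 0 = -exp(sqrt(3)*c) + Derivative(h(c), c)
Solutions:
 h(c) = C1 + sqrt(3)*exp(sqrt(3)*c)/3


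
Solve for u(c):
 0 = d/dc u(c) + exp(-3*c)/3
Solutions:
 u(c) = C1 + exp(-3*c)/9


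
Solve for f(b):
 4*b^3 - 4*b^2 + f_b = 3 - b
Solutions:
 f(b) = C1 - b^4 + 4*b^3/3 - b^2/2 + 3*b


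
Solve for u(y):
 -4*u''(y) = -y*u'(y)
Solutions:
 u(y) = C1 + C2*erfi(sqrt(2)*y/4)


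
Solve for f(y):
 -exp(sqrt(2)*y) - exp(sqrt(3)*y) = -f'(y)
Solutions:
 f(y) = C1 + sqrt(2)*exp(sqrt(2)*y)/2 + sqrt(3)*exp(sqrt(3)*y)/3


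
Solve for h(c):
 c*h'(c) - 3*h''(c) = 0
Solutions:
 h(c) = C1 + C2*erfi(sqrt(6)*c/6)


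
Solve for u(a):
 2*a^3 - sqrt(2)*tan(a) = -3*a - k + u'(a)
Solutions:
 u(a) = C1 + a^4/2 + 3*a^2/2 + a*k + sqrt(2)*log(cos(a))


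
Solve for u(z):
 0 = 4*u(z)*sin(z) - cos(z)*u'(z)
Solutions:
 u(z) = C1/cos(z)^4


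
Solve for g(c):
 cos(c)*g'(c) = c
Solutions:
 g(c) = C1 + Integral(c/cos(c), c)


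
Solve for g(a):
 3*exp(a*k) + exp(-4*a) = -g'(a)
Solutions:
 g(a) = C1 + exp(-4*a)/4 - 3*exp(a*k)/k


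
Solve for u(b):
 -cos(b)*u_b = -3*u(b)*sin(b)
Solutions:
 u(b) = C1/cos(b)^3


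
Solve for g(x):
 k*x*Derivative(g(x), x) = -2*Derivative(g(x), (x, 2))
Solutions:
 g(x) = Piecewise((-sqrt(pi)*C1*erf(sqrt(k)*x/2)/sqrt(k) - C2, (k > 0) | (k < 0)), (-C1*x - C2, True))


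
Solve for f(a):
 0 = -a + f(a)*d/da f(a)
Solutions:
 f(a) = -sqrt(C1 + a^2)
 f(a) = sqrt(C1 + a^2)


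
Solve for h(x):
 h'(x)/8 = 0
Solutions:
 h(x) = C1


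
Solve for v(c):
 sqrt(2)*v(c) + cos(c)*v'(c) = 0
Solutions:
 v(c) = C1*(sin(c) - 1)^(sqrt(2)/2)/(sin(c) + 1)^(sqrt(2)/2)


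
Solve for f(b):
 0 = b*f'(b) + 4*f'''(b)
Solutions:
 f(b) = C1 + Integral(C2*airyai(-2^(1/3)*b/2) + C3*airybi(-2^(1/3)*b/2), b)


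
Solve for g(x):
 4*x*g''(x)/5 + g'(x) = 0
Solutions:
 g(x) = C1 + C2/x^(1/4)


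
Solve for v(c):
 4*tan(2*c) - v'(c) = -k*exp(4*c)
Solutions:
 v(c) = C1 + k*exp(4*c)/4 - 2*log(cos(2*c))


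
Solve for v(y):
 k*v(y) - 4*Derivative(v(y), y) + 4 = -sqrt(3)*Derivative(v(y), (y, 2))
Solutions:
 v(y) = C1*exp(sqrt(3)*y*(2 - sqrt(-sqrt(3)*k + 4))/3) + C2*exp(sqrt(3)*y*(sqrt(-sqrt(3)*k + 4) + 2)/3) - 4/k


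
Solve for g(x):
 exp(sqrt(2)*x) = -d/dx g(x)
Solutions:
 g(x) = C1 - sqrt(2)*exp(sqrt(2)*x)/2


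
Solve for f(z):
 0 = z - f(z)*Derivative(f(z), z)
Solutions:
 f(z) = -sqrt(C1 + z^2)
 f(z) = sqrt(C1 + z^2)


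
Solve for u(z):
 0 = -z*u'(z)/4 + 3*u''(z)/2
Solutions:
 u(z) = C1 + C2*erfi(sqrt(3)*z/6)


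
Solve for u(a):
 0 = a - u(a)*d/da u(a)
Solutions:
 u(a) = -sqrt(C1 + a^2)
 u(a) = sqrt(C1 + a^2)


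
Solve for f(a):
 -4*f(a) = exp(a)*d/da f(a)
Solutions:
 f(a) = C1*exp(4*exp(-a))


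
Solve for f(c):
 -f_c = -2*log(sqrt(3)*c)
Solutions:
 f(c) = C1 + 2*c*log(c) - 2*c + c*log(3)


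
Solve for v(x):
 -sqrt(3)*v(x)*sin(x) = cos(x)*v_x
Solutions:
 v(x) = C1*cos(x)^(sqrt(3))


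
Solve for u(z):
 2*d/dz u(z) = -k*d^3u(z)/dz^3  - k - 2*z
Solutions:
 u(z) = C1 + C2*exp(-sqrt(2)*z*sqrt(-1/k)) + C3*exp(sqrt(2)*z*sqrt(-1/k)) - k*z/2 - z^2/2


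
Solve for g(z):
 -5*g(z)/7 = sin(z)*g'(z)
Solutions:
 g(z) = C1*(cos(z) + 1)^(5/14)/(cos(z) - 1)^(5/14)


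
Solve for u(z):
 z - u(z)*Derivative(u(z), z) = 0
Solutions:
 u(z) = -sqrt(C1 + z^2)
 u(z) = sqrt(C1 + z^2)


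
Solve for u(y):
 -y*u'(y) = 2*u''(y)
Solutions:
 u(y) = C1 + C2*erf(y/2)


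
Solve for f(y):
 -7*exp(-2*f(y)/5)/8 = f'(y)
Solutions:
 f(y) = 5*log(-sqrt(C1 - 7*y)) - 5*log(10) + 5*log(5)/2
 f(y) = 5*log(C1 - 7*y)/2 - 5*log(10) + 5*log(5)/2


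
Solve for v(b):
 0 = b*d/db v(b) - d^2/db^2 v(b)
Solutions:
 v(b) = C1 + C2*erfi(sqrt(2)*b/2)


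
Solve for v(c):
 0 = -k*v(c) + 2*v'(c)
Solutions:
 v(c) = C1*exp(c*k/2)


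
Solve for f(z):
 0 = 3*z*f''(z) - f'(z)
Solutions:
 f(z) = C1 + C2*z^(4/3)


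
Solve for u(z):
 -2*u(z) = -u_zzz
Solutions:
 u(z) = C3*exp(2^(1/3)*z) + (C1*sin(2^(1/3)*sqrt(3)*z/2) + C2*cos(2^(1/3)*sqrt(3)*z/2))*exp(-2^(1/3)*z/2)


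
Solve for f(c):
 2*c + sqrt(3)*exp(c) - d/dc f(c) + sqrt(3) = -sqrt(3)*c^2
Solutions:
 f(c) = C1 + sqrt(3)*c^3/3 + c^2 + sqrt(3)*c + sqrt(3)*exp(c)


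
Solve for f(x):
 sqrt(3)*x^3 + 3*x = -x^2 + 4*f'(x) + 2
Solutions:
 f(x) = C1 + sqrt(3)*x^4/16 + x^3/12 + 3*x^2/8 - x/2


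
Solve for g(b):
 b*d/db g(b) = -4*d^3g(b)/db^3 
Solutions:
 g(b) = C1 + Integral(C2*airyai(-2^(1/3)*b/2) + C3*airybi(-2^(1/3)*b/2), b)


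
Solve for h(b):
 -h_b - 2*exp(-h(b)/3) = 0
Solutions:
 h(b) = 3*log(C1 - 2*b/3)


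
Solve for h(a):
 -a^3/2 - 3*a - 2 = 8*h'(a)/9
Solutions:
 h(a) = C1 - 9*a^4/64 - 27*a^2/16 - 9*a/4


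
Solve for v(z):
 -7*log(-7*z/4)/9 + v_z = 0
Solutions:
 v(z) = C1 + 7*z*log(-z)/9 + 7*z*(-2*log(2) - 1 + log(7))/9


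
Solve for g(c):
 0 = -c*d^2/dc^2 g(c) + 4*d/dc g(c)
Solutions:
 g(c) = C1 + C2*c^5


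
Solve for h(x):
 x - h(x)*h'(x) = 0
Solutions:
 h(x) = -sqrt(C1 + x^2)
 h(x) = sqrt(C1 + x^2)


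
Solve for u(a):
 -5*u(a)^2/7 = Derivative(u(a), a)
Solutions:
 u(a) = 7/(C1 + 5*a)


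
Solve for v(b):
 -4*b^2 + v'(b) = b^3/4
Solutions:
 v(b) = C1 + b^4/16 + 4*b^3/3


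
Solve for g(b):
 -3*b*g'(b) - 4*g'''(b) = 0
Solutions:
 g(b) = C1 + Integral(C2*airyai(-6^(1/3)*b/2) + C3*airybi(-6^(1/3)*b/2), b)


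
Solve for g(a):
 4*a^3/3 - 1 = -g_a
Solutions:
 g(a) = C1 - a^4/3 + a


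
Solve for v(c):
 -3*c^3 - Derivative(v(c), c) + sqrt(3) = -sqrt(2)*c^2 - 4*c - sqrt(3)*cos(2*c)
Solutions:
 v(c) = C1 - 3*c^4/4 + sqrt(2)*c^3/3 + 2*c^2 + sqrt(3)*(c + sin(c)*cos(c))


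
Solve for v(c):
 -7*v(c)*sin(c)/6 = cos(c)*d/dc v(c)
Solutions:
 v(c) = C1*cos(c)^(7/6)


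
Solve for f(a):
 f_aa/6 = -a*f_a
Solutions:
 f(a) = C1 + C2*erf(sqrt(3)*a)


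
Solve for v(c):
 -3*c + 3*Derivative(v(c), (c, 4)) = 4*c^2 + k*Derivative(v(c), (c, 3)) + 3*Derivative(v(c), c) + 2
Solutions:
 v(c) = C1 + C2*exp(c*(-2*2^(1/3)*k^2/(-2*k^3 + sqrt(-4*k^6 + (2*k^3 + 729)^2) - 729)^(1/3) + 2*k - 2^(2/3)*(-2*k^3 + sqrt(-4*k^6 + (2*k^3 + 729)^2) - 729)^(1/3))/18) + C3*exp(c*(-8*2^(1/3)*k^2/((-1 + sqrt(3)*I)*(-2*k^3 + sqrt(-4*k^6 + (2*k^3 + 729)^2) - 729)^(1/3)) + 4*k + 2^(2/3)*(-2*k^3 + sqrt(-4*k^6 + (2*k^3 + 729)^2) - 729)^(1/3) - 2^(2/3)*sqrt(3)*I*(-2*k^3 + sqrt(-4*k^6 + (2*k^3 + 729)^2) - 729)^(1/3))/36) + C4*exp(c*(8*2^(1/3)*k^2/((1 + sqrt(3)*I)*(-2*k^3 + sqrt(-4*k^6 + (2*k^3 + 729)^2) - 729)^(1/3)) + 4*k + 2^(2/3)*(-2*k^3 + sqrt(-4*k^6 + (2*k^3 + 729)^2) - 729)^(1/3) + 2^(2/3)*sqrt(3)*I*(-2*k^3 + sqrt(-4*k^6 + (2*k^3 + 729)^2) - 729)^(1/3))/36) - 4*c^3/9 - c^2/2 + 8*c*k/9 - 2*c/3


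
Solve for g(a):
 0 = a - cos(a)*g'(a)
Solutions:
 g(a) = C1 + Integral(a/cos(a), a)


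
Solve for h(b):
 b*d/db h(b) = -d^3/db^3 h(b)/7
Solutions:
 h(b) = C1 + Integral(C2*airyai(-7^(1/3)*b) + C3*airybi(-7^(1/3)*b), b)


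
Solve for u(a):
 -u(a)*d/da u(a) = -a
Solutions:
 u(a) = -sqrt(C1 + a^2)
 u(a) = sqrt(C1 + a^2)


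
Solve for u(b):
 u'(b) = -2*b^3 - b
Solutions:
 u(b) = C1 - b^4/2 - b^2/2


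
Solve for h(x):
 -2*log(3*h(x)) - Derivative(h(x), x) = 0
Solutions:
 Integral(1/(log(_y) + log(3)), (_y, h(x)))/2 = C1 - x


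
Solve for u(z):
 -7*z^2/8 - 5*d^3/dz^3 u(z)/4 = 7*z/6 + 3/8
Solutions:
 u(z) = C1 + C2*z + C3*z^2 - 7*z^5/600 - 7*z^4/180 - z^3/20


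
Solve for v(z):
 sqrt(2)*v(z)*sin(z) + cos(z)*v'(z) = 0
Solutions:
 v(z) = C1*cos(z)^(sqrt(2))


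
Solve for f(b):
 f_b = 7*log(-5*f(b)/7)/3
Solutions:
 -3*Integral(1/(log(-_y) - log(7) + log(5)), (_y, f(b)))/7 = C1 - b


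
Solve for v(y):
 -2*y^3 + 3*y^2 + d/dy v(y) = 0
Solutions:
 v(y) = C1 + y^4/2 - y^3


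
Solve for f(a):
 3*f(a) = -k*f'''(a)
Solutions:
 f(a) = C1*exp(3^(1/3)*a*(-1/k)^(1/3)) + C2*exp(a*(-1/k)^(1/3)*(-3^(1/3) + 3^(5/6)*I)/2) + C3*exp(-a*(-1/k)^(1/3)*(3^(1/3) + 3^(5/6)*I)/2)


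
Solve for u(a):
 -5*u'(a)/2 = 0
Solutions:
 u(a) = C1


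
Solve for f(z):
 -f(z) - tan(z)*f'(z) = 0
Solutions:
 f(z) = C1/sin(z)


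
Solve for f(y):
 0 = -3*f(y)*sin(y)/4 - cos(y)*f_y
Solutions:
 f(y) = C1*cos(y)^(3/4)


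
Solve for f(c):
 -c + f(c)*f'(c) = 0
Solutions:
 f(c) = -sqrt(C1 + c^2)
 f(c) = sqrt(C1 + c^2)
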